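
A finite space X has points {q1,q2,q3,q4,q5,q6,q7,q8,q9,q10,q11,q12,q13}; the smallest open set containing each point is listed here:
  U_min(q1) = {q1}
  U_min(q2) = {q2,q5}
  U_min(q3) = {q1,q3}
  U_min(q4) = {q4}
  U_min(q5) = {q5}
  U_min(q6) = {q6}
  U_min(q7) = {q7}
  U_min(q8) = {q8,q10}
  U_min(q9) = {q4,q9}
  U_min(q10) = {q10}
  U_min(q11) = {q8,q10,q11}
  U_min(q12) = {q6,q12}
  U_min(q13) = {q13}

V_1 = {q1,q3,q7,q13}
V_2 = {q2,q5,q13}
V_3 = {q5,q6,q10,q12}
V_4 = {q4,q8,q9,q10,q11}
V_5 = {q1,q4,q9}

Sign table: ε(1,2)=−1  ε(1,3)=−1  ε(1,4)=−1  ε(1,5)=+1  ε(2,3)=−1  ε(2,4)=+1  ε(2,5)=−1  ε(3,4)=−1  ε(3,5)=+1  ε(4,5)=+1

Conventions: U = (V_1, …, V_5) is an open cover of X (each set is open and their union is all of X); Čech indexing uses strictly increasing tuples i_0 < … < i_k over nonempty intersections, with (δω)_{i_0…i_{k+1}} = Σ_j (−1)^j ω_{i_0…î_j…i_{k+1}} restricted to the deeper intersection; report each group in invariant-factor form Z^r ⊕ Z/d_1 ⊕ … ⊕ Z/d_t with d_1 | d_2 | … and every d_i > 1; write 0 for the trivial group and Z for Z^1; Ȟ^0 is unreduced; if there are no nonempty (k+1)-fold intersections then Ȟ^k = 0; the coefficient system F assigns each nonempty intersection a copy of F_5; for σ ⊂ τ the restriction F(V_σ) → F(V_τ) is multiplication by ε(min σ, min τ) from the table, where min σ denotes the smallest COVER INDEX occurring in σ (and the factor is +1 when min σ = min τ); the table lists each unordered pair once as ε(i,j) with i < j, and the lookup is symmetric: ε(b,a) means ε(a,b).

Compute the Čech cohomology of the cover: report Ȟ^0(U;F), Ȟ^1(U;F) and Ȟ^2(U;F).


nerve simplices:
  V12={q13} V15={q1} V23={q5} V34={q10} V45={q4,q9}
C dims 5,5; δ0: rk_F5 5
degree 0: 5−5−0 = 0 → Ȟ^0 ≅ 0
degree 1: 5−0−5 = 0 → Ȟ^1 ≅ 0
degree 2: 0−0−0 = 0 → Ȟ^2 ≅ 0

Ȟ^0 ≅ 0, Ȟ^1 ≅ 0 and Ȟ^2 ≅ 0


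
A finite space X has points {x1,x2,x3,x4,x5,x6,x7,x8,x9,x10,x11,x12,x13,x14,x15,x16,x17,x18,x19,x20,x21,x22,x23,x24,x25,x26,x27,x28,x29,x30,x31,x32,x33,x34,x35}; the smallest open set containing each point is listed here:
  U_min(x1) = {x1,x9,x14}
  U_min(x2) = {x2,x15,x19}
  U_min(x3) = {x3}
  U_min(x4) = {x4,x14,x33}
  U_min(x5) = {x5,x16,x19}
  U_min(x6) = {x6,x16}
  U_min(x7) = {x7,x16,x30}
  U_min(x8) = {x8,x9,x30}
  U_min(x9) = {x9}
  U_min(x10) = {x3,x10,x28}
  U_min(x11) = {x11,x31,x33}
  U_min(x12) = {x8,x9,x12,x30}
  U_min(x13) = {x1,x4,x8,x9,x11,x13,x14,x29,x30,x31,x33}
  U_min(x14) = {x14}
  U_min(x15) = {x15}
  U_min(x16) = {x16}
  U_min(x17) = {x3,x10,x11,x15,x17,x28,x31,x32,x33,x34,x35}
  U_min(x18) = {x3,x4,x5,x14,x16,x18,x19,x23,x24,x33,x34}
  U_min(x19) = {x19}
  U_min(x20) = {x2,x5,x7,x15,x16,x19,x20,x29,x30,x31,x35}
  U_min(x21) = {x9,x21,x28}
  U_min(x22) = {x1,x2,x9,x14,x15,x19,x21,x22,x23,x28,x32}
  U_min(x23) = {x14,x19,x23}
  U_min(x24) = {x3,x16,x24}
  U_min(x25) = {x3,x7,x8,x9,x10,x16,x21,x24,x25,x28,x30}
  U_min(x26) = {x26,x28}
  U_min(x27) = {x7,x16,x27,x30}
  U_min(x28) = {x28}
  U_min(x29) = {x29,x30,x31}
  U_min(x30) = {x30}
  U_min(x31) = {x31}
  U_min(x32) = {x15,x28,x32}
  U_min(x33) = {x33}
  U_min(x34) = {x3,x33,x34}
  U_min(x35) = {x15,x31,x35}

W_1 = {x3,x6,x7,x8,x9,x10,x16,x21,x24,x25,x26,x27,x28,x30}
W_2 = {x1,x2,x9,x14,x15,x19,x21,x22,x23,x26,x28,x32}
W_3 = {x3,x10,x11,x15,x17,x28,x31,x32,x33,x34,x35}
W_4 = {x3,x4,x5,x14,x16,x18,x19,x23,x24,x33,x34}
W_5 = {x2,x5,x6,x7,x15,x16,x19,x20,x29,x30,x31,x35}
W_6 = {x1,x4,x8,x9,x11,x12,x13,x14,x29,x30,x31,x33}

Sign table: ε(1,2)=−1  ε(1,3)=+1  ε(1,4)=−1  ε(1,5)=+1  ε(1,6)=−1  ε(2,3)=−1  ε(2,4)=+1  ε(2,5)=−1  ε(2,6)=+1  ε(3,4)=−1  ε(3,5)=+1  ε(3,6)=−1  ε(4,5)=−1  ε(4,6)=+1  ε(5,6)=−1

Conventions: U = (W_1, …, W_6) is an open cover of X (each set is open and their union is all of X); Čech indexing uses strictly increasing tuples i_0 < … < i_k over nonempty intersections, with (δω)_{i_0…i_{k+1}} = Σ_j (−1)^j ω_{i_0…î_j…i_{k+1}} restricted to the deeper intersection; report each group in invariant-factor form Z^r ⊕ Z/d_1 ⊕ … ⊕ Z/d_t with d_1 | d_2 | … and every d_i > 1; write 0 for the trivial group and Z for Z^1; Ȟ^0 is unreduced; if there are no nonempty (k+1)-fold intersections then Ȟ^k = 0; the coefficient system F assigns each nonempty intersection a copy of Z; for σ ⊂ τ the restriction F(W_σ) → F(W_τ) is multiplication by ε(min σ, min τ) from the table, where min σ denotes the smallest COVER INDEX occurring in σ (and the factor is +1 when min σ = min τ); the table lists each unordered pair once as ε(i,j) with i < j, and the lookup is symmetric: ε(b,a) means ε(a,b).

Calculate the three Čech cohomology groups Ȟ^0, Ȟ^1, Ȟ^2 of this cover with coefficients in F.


nerve simplices:
  W12={x9,x21,x26,x28} W13={x3,x10,x28} W14={x3,x16,x24} W15={x6,x7,x16,x30} W16={x8,x9,x30} W23={x15,x28,x32} W24={x14,x19,x23} W25={x2,x15,x19} W26={x1,x9,x14} W34={x3,x33,x34} W35={x15,x31,x35} W36={x11,x31,x33} W45={x5,x16,x19} W46={x4,x14,x33} W56={x29,x30,x31}
  W123={x28} W126={x9} W134={x3} W145={x16} W156={x30} W235={x15} W245={x19} W246={x14} W346={x33} W356={x31}
C dims 6,15,10; δ0: rk 5, SNF 1^5; δ1: rk 10, SNF 1^9·2
degree 0: 6−5−0 = 1 → Ȟ^0 ≅ Z
degree 1: 15−10−5 = 0 → Ȟ^1 ≅ 0
degree 2: 10−0−10 = 0 plus torsion [2] → Ȟ^2 ≅ Z/2

Ȟ^0 = Z, Ȟ^1 = 0 and Ȟ^2 = Z/2


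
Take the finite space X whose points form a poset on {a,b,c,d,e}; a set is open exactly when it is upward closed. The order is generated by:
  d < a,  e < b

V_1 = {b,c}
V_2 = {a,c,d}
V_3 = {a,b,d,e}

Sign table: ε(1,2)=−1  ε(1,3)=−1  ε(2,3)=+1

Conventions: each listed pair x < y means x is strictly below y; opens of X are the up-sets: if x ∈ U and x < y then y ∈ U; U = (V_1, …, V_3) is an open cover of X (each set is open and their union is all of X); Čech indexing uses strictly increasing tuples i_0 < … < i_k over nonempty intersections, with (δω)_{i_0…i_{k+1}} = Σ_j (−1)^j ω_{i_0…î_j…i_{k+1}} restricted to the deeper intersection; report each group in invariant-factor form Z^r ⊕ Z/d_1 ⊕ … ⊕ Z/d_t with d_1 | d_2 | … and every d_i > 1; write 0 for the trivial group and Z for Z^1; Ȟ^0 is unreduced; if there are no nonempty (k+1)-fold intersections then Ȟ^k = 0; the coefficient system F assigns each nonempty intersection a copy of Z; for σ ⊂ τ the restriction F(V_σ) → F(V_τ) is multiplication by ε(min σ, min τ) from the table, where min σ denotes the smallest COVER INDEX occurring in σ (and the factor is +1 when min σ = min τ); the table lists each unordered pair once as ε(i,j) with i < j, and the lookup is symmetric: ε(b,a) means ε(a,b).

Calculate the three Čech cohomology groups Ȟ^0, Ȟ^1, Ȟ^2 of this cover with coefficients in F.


Ȟ^0 = Z, Ȟ^1 = Z and Ȟ^2 = 0

cover nerve:
  V12={c} V13={b} V23={a,d}
C dims 3,3; δ0: rk 2, SNF 1^2
Ȟ^0: (3−2)−0=1 ⇒ Z
Ȟ^1: (3−0)−2=1 ⇒ Z
Ȟ^2: (0−0)−0=0 ⇒ 0


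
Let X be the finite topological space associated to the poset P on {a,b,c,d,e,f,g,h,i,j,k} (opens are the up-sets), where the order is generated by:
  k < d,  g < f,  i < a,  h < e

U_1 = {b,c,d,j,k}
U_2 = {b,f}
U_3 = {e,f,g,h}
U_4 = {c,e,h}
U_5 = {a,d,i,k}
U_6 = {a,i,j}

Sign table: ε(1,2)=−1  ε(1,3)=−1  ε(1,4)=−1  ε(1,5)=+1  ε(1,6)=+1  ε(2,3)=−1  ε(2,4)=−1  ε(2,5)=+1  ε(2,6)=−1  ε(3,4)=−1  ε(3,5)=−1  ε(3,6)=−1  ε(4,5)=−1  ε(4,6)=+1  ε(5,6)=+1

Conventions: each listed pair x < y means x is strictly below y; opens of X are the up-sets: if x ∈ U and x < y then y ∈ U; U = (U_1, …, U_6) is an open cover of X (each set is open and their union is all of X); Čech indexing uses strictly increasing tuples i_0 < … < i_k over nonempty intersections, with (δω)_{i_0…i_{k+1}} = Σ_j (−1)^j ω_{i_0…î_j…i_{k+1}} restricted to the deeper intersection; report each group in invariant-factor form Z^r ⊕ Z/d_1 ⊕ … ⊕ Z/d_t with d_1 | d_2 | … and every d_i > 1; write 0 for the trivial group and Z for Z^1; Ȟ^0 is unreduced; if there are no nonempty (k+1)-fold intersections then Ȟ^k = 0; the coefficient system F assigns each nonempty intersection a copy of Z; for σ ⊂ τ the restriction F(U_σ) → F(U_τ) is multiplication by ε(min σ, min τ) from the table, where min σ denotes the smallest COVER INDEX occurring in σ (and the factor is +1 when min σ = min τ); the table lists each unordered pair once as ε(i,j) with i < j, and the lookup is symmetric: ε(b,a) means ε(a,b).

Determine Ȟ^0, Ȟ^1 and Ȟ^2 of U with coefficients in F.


nerve simplices:
  U12={b} U14={c} U15={d,k} U16={j} U23={f} U34={e,h} U56={a,i}
C dims 6,7; δ0: rk 5, SNF 1^5
degree 0: 6−5−0 = 1 → Ȟ^0 ≅ Z
degree 1: 7−0−5 = 2 → Ȟ^1 ≅ Z^2
degree 2: 0−0−0 = 0 → Ȟ^2 ≅ 0

Ȟ^0(U;F) ≅ Z; Ȟ^1(U;F) ≅ Z^2; Ȟ^2(U;F) ≅ 0


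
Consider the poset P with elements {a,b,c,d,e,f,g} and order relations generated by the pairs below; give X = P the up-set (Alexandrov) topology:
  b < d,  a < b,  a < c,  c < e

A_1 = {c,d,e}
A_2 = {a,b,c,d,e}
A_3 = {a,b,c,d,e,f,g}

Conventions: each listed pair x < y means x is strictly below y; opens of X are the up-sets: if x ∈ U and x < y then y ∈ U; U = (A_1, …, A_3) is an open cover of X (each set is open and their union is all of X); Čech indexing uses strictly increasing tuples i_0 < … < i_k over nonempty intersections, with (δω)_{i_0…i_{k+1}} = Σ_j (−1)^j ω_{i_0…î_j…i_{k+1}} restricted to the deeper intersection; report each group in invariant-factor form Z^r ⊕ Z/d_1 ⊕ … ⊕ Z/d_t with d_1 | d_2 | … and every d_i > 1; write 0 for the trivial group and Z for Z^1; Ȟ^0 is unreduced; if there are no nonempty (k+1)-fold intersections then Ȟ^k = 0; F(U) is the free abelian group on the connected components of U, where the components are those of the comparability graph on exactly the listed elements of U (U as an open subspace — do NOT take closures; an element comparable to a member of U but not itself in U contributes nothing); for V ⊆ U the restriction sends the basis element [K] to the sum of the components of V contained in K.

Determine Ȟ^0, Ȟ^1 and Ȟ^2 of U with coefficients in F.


nerve simplices:
  A12={c,d,e} A13={c,d,e} A23={a,b,c,d,e}
  A123={c,d,e}
components per intersection:
  A1: {c,e} {d}
  A2: {a,b,c,d,e}
  A3: {a,b,c,d,e} {f} {g}
  A12: {c,e} {d}
  A13: {c,e} {d}
  A23: {a,b,c,d,e}
  A123: {c,e} {d}
C dims 6,5,2; δ0: rk 3, SNF 1^3; δ1: rk 2, SNF 1^2
degree 0: 6−3−0 = 3 → Ȟ^0 ≅ Z^3
degree 1: 5−2−3 = 0 → Ȟ^1 ≅ 0
degree 2: 2−0−2 = 0 → Ȟ^2 ≅ 0

Ȟ^0 = Z^3, Ȟ^1 = 0 and Ȟ^2 = 0


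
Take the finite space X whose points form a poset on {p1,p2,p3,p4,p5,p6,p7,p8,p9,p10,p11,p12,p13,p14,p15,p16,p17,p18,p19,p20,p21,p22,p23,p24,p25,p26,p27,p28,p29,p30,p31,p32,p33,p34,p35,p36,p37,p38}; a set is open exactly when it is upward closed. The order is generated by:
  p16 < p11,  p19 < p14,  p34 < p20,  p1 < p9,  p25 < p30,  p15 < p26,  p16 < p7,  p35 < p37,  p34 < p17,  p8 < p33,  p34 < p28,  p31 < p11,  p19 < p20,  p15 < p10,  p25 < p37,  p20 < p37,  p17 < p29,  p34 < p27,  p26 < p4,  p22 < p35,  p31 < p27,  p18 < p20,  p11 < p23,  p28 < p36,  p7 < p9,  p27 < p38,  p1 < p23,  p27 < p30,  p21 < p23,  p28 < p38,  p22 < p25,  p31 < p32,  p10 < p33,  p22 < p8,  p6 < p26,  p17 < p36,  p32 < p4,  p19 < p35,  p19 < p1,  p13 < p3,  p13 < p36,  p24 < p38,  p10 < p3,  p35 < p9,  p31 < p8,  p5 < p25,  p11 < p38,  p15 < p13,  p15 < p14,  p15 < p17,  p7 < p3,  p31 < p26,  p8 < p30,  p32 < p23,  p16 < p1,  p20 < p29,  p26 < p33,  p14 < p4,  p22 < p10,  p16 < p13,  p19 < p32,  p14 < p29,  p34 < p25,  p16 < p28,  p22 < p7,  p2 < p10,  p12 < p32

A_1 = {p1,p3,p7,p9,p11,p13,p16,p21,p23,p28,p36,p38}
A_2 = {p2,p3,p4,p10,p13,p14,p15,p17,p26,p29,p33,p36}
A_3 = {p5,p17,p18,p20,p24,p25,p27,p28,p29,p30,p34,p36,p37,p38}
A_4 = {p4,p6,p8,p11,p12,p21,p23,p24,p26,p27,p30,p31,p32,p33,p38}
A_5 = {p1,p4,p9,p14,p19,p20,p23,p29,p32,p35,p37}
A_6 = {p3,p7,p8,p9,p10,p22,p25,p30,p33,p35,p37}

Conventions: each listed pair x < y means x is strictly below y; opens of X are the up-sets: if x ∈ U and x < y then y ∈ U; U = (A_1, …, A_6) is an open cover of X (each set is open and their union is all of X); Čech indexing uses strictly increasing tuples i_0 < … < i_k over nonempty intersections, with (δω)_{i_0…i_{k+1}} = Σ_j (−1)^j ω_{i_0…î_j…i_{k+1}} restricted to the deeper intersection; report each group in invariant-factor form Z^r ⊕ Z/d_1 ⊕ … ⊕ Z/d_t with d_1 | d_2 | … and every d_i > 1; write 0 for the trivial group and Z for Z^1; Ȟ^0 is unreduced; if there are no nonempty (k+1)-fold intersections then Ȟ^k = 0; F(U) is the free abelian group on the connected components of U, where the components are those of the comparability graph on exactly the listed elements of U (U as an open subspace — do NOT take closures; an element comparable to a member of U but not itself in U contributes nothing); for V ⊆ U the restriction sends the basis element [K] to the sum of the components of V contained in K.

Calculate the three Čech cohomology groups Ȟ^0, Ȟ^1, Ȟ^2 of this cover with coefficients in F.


cover nerve:
  A12={p3,p13,p36} A13={p28,p36,p38} A14={p11,p21,p23,p38} A15={p1,p9,p23} A16={p3,p7,p9} A23={p17,p29,p36} A24={p4,p26,p33} A25={p4,p14,p29} A26={p3,p10,p33} A34={p24,p27,p30,p38} A35={p20,p29,p37} A36={p25,p30,p37} A45={p4,p23,p32} A46={p8,p30,p33} A56={p9,p35,p37}
  A123={p36} A126={p3} A134={p38} A145={p23} A156={p9} A235={p29} A245={p4} A246={p33} A346={p30} A356={p37}
components per intersection:
  A1: {p1,p3,p7,p9,p11,p13,p16,p21,p23,p28,p36,p38}
  A2: {p2,p3,p4,p10,p13,p14,p15,p17,p26,p29,p33,p36}
  A3: {p5,p17,p18,p20,p24,p25,p27,p28,p29,p30,p34,p36,p37,p38}
  A4: {p4,p6,p8,p11,p12,p21,p23,p24,p26,p27,p30,p31,p32,p33,p38}
  A5: {p1,p4,p9,p14,p19,p20,p23,p29,p32,p35,p37}
  A6: {p3,p7,p8,p9,p10,p22,p25,p30,p33,p35,p37}
  A12: {p3,p13,p36}
  A13: {p28,p36,p38}
  A14: {p11,p21,p23,p38}
  A15: {p1,p9,p23}
  A16: {p3,p7,p9}
  A23: {p17,p29,p36}
  A24: {p4,p26,p33}
  A25: {p4,p14,p29}
  A26: {p3,p10,p33}
  A34: {p24,p27,p30,p38}
  A35: {p20,p29,p37}
  A36: {p25,p30,p37}
  A45: {p4,p23,p32}
  A46: {p8,p30,p33}
  A56: {p9,p35,p37}
  A123: {p36}
  A126: {p3}
  A134: {p38}
  A145: {p23}
  A156: {p9}
  A235: {p29}
  A245: {p4}
  A246: {p33}
  A346: {p30}
  A356: {p37}
C dims 6,15,10; δ0: rk 5, SNF 1^5; δ1: rk 10, SNF 1^9·2
Ȟ^0: (6−5)−0=1 ⇒ Z
Ȟ^1: (15−10)−5=0 ⇒ 0
Ȟ^2: (10−0)−10=0 plus torsion [2] ⇒ Z/2

Ȟ^0(U;F) ≅ Z; Ȟ^1(U;F) ≅ 0; Ȟ^2(U;F) ≅ Z/2


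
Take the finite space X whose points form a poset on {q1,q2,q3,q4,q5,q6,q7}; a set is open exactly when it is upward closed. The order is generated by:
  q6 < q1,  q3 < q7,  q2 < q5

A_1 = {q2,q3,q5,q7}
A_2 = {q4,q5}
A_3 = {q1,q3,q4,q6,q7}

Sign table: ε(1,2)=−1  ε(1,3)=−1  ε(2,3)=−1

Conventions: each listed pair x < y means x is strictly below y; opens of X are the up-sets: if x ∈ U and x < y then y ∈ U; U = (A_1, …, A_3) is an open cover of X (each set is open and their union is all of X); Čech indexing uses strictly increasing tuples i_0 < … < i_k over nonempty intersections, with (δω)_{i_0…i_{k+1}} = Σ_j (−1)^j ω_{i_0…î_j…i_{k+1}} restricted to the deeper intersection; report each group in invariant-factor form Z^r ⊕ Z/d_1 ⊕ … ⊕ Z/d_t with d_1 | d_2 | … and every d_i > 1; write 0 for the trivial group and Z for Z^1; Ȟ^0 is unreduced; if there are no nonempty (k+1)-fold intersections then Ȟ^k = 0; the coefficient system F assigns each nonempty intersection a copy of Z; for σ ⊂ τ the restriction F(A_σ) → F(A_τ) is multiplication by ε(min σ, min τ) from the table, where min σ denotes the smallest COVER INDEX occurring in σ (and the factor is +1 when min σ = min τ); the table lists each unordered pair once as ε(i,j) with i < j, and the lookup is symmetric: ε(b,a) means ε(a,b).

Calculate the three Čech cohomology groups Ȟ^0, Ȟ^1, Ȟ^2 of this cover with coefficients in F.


Ȟ^0 ≅ 0, Ȟ^1 ≅ Z/2 and Ȟ^2 ≅ 0

nerve simplices:
  A12={q5} A13={q3,q7} A23={q4}
C dims 3,3; δ0: rk 3, SNF 1^2·2
degree 0: 3−3−0 = 0 → Ȟ^0 ≅ 0
degree 1: 3−0−3 = 0 plus torsion [2] → Ȟ^1 ≅ Z/2
degree 2: 0−0−0 = 0 → Ȟ^2 ≅ 0


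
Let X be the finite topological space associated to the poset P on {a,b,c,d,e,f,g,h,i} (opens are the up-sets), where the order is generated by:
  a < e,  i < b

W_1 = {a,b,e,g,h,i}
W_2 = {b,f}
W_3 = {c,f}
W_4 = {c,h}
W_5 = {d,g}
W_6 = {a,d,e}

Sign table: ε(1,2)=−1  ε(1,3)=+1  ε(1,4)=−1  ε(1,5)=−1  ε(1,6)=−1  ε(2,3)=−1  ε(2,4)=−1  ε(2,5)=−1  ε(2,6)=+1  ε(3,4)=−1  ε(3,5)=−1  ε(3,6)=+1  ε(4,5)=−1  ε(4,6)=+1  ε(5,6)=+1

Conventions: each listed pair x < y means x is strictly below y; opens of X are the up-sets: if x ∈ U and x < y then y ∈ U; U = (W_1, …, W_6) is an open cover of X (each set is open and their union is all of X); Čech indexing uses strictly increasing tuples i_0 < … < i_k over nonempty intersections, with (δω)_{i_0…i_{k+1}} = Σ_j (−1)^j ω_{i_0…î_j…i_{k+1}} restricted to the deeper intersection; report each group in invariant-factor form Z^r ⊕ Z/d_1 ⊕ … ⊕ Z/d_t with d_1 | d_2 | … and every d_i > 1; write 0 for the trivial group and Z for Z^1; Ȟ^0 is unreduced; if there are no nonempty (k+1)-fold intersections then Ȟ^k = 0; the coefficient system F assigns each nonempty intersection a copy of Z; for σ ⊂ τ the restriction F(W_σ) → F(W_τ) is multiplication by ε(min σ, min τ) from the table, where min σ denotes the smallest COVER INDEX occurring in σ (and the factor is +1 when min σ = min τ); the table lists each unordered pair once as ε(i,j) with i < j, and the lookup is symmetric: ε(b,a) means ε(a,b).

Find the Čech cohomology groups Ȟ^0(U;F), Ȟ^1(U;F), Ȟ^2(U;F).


Ȟ^0 ≅ Z; Ȟ^1 ≅ Z^2; Ȟ^2 ≅ 0

nerve simplices:
  W12={b} W14={h} W15={g} W16={a,e} W23={f} W34={c} W56={d}
C dims 6,7; δ0: rk 5, SNF 1^5
degree 0: 6−5−0 = 1 → Ȟ^0 ≅ Z
degree 1: 7−0−5 = 2 → Ȟ^1 ≅ Z^2
degree 2: 0−0−0 = 0 → Ȟ^2 ≅ 0


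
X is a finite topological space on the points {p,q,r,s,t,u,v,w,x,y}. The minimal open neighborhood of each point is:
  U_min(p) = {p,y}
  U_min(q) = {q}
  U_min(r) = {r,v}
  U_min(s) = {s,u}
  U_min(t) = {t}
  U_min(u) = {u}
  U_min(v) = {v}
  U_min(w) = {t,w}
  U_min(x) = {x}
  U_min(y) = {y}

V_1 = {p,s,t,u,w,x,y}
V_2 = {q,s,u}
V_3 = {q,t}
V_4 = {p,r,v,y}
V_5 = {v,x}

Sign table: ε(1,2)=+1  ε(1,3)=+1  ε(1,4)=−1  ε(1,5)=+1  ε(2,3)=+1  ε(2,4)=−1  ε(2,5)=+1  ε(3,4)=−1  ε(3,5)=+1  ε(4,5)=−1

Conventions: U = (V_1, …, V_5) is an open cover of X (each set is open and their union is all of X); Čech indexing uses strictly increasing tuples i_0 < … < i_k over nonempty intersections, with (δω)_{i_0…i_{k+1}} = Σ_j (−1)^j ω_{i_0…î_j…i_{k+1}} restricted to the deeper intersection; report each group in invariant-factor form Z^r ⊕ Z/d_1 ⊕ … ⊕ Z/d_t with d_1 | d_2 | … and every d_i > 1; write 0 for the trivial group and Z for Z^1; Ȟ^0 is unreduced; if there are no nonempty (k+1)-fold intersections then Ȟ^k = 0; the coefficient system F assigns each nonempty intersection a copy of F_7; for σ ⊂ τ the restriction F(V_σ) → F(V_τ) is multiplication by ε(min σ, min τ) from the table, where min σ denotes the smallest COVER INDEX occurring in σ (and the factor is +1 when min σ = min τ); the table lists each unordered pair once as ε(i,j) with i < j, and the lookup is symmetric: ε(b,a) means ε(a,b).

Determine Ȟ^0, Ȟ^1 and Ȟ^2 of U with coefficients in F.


Ȟ^0(U;F) ≅ Z/7; Ȟ^1(U;F) ≅ Z/7 ⊕ Z/7; Ȟ^2(U;F) ≅ 0

cover nerve:
  V12={s,u} V13={t} V14={p,y} V15={x} V23={q} V45={v}
C dims 5,6; δ0: rk_F7 4
Ȟ^0: (5−4)−0=1 ⇒ Z/7
Ȟ^1: (6−0)−4=2 ⇒ Z/7 ⊕ Z/7
Ȟ^2: (0−0)−0=0 ⇒ 0


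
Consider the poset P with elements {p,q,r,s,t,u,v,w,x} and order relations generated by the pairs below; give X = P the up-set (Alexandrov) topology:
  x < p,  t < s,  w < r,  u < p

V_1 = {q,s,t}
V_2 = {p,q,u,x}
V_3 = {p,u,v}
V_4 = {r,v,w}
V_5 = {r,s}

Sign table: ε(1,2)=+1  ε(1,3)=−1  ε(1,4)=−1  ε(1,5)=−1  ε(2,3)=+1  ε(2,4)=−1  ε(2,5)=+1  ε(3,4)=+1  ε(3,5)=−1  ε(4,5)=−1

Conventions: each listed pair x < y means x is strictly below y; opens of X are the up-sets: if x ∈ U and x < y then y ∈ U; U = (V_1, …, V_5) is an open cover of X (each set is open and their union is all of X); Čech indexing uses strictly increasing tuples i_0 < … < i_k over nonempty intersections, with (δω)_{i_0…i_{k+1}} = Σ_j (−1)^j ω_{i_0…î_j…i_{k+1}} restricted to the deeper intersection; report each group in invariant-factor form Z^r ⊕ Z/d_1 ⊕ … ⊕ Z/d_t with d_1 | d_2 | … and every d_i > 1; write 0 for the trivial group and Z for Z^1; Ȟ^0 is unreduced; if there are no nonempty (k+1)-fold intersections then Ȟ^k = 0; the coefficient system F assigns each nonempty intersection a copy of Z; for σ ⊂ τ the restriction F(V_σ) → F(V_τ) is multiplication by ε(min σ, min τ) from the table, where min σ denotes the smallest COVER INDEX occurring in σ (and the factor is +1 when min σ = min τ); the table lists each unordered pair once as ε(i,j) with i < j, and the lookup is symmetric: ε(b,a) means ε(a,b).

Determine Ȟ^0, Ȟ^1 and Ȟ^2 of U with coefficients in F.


Ȟ^0(U;F) ≅ Z; Ȟ^1(U;F) ≅ Z; Ȟ^2(U;F) ≅ 0

nerve of the cover:
  V12={q} V15={s} V23={p,u} V34={v} V45={r}
C dims 5,5; δ0: rk 4, SNF 1^4
Ȟ^0 = (5 − 4) − 0 = 1, so Ȟ^0 ≅ Z
Ȟ^1 = (5 − 0) − 4 = 1, so Ȟ^1 ≅ Z
Ȟ^2 = (0 − 0) − 0 = 0, so Ȟ^2 ≅ 0


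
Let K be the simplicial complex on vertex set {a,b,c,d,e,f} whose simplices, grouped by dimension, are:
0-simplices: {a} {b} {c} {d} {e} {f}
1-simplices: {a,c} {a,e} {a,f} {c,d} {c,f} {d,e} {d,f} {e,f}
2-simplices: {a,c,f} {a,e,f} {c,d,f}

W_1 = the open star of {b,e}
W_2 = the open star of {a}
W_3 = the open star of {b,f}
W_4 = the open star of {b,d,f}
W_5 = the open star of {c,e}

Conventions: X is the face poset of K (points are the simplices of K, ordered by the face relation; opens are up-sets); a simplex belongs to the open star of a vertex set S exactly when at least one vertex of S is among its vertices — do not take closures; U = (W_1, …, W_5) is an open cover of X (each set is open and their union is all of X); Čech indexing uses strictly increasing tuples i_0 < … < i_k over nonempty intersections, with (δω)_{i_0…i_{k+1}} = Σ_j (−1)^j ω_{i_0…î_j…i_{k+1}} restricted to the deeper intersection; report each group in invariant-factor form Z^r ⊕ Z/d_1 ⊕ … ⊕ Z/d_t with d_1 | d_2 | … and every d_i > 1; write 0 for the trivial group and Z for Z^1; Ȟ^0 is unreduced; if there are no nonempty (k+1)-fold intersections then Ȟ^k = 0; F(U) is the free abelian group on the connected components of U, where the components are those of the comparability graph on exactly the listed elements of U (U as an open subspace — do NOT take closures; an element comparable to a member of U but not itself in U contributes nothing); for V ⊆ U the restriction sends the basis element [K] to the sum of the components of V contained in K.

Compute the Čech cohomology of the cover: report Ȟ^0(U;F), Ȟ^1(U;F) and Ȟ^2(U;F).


cover nerve:
  W1={{b},{e},{a,e},{d,e},{e,f},{a,e,f}} W2={{a},{a,c},{a,e},{a,f},{a,c,f},{a,e,f}} W3={{b},{f},{a,f},{c,f},{d,f},{e,f},{a,c,f},{a,e,f},{c,d,f}} W4={{b},{d},{f},{a,f},{c,d},{c,f},{d,e},{d,f},{e,f},{a,c,f},{a,e,f},{c,d,f}} W5={{c},{e},{a,c},{a,e},{c,d},{c,f},{d,e},{e,f},{a,c,f},{a,e,f},{c,d,f}}
  W12={{a,e},{a,e,f}} W13={{b},{e,f},{a,e,f}} W14={{b},{d,e},{e,f},{a,e,f}} W15={{e},{a,e},{d,e},{e,f},{a,e,f}} W23={{a,f},{a,c,f},{a,e,f}} W24={{a,f},{a,c,f},{a,e,f}} W25={{a,c},{a,e},{a,c,f},{a,e,f}} W34={{b},{f},{a,f},{c,f},{d,f},{e,f},{a,c,f},{a,e,f},{c,d,f}} W35={{c,f},{e,f},{a,c,f},{a,e,f},{c,d,f}} W45={{c,d},{c,f},{d,e},{e,f},{a,c,f},{a,e,f},{c,d,f}}
  W123={{a,e,f}} W124={{a,e,f}} W125={{a,e},{a,e,f}} W134={{b},{e,f},{a,e,f}} W135={{e,f},{a,e,f}} W145={{d,e},{e,f},{a,e,f}} W234={{a,f},{a,c,f},{a,e,f}} W235={{a,c,f},{a,e,f}} W245={{a,c,f},{a,e,f}} W345={{c,f},{e,f},{a,c,f},{a,e,f},{c,d,f}}
  W1234={{a,e,f}} W1235={{a,e,f}} W1245={{a,e,f}} W1345={{e,f},{a,e,f}} W2345={{a,c,f},{a,e,f}}
  W12345={{a,e,f}}
components per intersection:
  W1: {{b}} {{e},{a,e},{d,e},{e,f},{a,e,f}}
  W2: {{a},{a,c},{a,e},{a,f},{a,c,f},{a,e,f}}
  W3: {{b}} {{f},{a,f},{c,f},{d,f},{e,f},{a,c,f},{a,e,f},{c,d,f}}
  W4: {{b}} {{d},{f},{a,f},{c,d},{c,f},{d,e},{d,f},{e,f},{a,c,f},{a,e,f},{c,d,f}}
  W5: {{c},{a,c},{c,d},{c,f},{a,c,f},{c,d,f}} {{e},{a,e},{d,e},{e,f},{a,e,f}}
  W12: {{a,e},{a,e,f}}
  W13: {{b}} {{e,f},{a,e,f}}
  W14: {{b}} {{d,e}} {{e,f},{a,e,f}}
  W15: {{e},{a,e},{d,e},{e,f},{a,e,f}}
  W23: {{a,f},{a,c,f},{a,e,f}}
  W24: {{a,f},{a,c,f},{a,e,f}}
  W25: {{a,c},{a,c,f}} {{a,e},{a,e,f}}
  W34: {{b}} {{f},{a,f},{c,f},{d,f},{e,f},{a,c,f},{a,e,f},{c,d,f}}
  W35: {{c,f},{a,c,f},{c,d,f}} {{e,f},{a,e,f}}
  W45: {{c,d},{c,f},{a,c,f},{c,d,f}} {{d,e}} {{e,f},{a,e,f}}
  W123: {{a,e,f}}
  W124: {{a,e,f}}
  W125: {{a,e},{a,e,f}}
  W134: {{b}} {{e,f},{a,e,f}}
  W135: {{e,f},{a,e,f}}
  W145: {{d,e}} {{e,f},{a,e,f}}
  W234: {{a,f},{a,c,f},{a,e,f}}
  W235: {{a,c,f}} {{a,e,f}}
  W245: {{a,c,f}} {{a,e,f}}
  W345: {{c,f},{a,c,f},{c,d,f}} {{e,f},{a,e,f}}
  W1234: {{a,e,f}}
  W1235: {{a,e,f}}
  W1245: {{a,e,f}}
  W1345: {{e,f},{a,e,f}}
  W2345: {{a,c,f}} {{a,e,f}}
  W12345: {{a,e,f}}
C dims 9,18,15,6; δ0: rk 7, SNF 1^7; δ1: rk 10, SNF 1^10; δ2: rk 5, SNF 1^5
Ȟ^0: (9−7)−0=2 ⇒ Z^2
Ȟ^1: (18−10)−7=1 ⇒ Z
Ȟ^2: (15−5)−10=0 ⇒ 0

Ȟ^0 = Z^2,  Ȟ^1 = Z,  Ȟ^2 = 0


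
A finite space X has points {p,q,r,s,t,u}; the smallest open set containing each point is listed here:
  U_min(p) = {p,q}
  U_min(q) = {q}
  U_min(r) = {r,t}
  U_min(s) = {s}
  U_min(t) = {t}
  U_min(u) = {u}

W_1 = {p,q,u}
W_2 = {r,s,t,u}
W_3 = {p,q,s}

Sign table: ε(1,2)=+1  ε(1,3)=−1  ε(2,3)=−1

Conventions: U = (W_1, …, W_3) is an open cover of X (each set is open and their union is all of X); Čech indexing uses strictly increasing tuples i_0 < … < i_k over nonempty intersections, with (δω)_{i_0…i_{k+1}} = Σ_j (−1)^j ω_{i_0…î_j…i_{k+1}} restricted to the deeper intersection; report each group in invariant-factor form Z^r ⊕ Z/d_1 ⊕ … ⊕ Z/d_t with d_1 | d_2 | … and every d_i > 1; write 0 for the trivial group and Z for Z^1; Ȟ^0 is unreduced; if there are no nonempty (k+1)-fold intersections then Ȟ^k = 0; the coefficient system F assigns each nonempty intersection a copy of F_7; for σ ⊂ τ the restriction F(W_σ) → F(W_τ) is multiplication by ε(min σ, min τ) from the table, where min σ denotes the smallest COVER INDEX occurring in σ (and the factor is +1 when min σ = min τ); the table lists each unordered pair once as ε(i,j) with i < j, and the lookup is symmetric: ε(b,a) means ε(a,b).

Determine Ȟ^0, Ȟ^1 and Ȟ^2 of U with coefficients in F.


Ȟ^0 ≅ Z/7; Ȟ^1 ≅ Z/7; Ȟ^2 ≅ 0

nonempty intersections:
  W12={u} W13={p,q} W23={s}
C dims 3,3; δ0: rk_F7 2
Ȟ^0: (3−2)−0=1 ⇒ Z/7
Ȟ^1: (3−0)−2=1 ⇒ Z/7
Ȟ^2: (0−0)−0=0 ⇒ 0


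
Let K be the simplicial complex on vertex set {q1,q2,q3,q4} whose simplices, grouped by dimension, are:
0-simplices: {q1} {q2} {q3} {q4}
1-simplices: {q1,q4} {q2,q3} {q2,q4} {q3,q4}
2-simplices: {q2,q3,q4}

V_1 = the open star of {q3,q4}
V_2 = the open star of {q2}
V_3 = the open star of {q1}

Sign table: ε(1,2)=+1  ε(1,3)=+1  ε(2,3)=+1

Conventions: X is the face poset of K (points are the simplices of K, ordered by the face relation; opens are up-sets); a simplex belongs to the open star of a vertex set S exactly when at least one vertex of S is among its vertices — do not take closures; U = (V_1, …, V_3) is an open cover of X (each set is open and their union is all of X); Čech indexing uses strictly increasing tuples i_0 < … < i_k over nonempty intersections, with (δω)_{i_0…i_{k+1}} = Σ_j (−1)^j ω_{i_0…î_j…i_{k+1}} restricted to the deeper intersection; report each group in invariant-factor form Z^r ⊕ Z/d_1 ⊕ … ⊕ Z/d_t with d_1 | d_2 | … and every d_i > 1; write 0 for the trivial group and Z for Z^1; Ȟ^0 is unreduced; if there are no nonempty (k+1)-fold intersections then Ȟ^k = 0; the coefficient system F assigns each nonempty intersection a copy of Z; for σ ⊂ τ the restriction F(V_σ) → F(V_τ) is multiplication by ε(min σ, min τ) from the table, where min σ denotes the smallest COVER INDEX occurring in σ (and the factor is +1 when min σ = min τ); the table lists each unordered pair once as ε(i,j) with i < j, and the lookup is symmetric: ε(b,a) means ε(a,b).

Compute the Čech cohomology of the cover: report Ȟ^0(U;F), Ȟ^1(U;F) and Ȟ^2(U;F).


intersection data:
  V1={{q3},{q4},{q1,q4},{q2,q3},{q2,q4},{q3,q4},{q2,q3,q4}} V2={{q2},{q2,q3},{q2,q4},{q2,q3,q4}} V3={{q1},{q1,q4}}
  V12={{q2,q3},{q2,q4},{q2,q3,q4}} V13={{q1,q4}}
C dims 3,2; δ0: rk 2, SNF 1^2
Ȟ^0 = (3 − 2) − 0 = 1, so Ȟ^0 ≅ Z
Ȟ^1 = (2 − 0) − 2 = 0, so Ȟ^1 ≅ 0
Ȟ^2 = (0 − 0) − 0 = 0, so Ȟ^2 ≅ 0

Ȟ^0 ≅ Z, Ȟ^1 ≅ 0, Ȟ^2 ≅ 0


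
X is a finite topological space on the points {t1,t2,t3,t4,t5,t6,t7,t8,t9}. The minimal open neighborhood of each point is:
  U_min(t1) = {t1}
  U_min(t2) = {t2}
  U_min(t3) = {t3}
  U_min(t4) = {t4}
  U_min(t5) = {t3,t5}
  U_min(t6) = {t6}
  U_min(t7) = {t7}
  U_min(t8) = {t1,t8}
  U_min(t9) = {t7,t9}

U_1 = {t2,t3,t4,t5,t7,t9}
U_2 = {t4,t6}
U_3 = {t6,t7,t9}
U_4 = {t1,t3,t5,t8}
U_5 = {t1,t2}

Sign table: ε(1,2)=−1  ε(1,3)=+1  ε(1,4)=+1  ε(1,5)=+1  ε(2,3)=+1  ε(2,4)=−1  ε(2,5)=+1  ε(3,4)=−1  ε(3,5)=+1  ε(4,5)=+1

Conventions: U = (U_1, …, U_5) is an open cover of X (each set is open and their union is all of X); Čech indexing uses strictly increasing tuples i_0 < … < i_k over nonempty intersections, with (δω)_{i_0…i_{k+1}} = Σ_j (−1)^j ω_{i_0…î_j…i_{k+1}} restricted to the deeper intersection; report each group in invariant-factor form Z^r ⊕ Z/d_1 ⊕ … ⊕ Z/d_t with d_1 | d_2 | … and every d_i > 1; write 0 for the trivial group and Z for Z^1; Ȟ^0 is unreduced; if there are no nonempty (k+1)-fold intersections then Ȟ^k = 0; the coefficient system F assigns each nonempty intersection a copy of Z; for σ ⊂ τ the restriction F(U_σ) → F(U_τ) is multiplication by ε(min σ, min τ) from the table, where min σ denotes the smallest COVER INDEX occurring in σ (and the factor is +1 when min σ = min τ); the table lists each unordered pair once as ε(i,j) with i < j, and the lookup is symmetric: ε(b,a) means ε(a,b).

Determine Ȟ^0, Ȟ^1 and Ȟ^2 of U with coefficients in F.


Ȟ^0 = 0, Ȟ^1 = Z ⊕ Z/2 and Ȟ^2 = 0

nerve simplices:
  U12={t4} U13={t7,t9} U14={t3,t5} U15={t2} U23={t6} U45={t1}
C dims 5,6; δ0: rk 5, SNF 1^4·2
degree 0: 5−5−0 = 0 → Ȟ^0 ≅ 0
degree 1: 6−0−5 = 1 plus torsion [2] → Ȟ^1 ≅ Z ⊕ Z/2
degree 2: 0−0−0 = 0 → Ȟ^2 ≅ 0


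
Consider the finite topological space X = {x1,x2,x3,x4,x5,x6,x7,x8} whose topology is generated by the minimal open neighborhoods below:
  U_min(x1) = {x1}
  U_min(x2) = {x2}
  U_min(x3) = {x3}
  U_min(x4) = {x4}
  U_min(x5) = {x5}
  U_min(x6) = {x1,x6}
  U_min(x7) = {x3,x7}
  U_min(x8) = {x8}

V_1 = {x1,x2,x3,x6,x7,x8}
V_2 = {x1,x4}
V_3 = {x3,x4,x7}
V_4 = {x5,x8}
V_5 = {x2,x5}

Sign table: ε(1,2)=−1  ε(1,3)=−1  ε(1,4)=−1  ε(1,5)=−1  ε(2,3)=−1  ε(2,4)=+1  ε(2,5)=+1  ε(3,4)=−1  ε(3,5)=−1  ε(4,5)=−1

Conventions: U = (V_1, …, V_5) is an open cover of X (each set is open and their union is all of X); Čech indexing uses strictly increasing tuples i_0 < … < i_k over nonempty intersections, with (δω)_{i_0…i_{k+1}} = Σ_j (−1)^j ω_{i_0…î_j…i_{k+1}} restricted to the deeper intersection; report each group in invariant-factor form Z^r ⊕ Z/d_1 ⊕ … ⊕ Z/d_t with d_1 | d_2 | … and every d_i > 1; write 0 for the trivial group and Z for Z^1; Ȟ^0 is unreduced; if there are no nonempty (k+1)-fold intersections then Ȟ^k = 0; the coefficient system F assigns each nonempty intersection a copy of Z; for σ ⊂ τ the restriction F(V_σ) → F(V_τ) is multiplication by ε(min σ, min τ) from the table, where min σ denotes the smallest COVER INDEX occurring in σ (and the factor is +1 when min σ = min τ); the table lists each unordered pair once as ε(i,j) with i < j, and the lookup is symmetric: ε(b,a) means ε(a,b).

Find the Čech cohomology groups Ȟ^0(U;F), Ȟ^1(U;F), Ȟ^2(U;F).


Ȟ^0 = 0, Ȟ^1 = Z ⊕ Z/2 and Ȟ^2 = 0

nonempty overlaps:
  V12={x1} V13={x3,x7} V14={x8} V15={x2} V23={x4} V45={x5}
C dims 5,6; δ0: rk 5, SNF 1^4·2
degree 0: 5−5−0 = 0 → Ȟ^0 ≅ 0
degree 1: 6−0−5 = 1 plus torsion [2] → Ȟ^1 ≅ Z ⊕ Z/2
degree 2: 0−0−0 = 0 → Ȟ^2 ≅ 0


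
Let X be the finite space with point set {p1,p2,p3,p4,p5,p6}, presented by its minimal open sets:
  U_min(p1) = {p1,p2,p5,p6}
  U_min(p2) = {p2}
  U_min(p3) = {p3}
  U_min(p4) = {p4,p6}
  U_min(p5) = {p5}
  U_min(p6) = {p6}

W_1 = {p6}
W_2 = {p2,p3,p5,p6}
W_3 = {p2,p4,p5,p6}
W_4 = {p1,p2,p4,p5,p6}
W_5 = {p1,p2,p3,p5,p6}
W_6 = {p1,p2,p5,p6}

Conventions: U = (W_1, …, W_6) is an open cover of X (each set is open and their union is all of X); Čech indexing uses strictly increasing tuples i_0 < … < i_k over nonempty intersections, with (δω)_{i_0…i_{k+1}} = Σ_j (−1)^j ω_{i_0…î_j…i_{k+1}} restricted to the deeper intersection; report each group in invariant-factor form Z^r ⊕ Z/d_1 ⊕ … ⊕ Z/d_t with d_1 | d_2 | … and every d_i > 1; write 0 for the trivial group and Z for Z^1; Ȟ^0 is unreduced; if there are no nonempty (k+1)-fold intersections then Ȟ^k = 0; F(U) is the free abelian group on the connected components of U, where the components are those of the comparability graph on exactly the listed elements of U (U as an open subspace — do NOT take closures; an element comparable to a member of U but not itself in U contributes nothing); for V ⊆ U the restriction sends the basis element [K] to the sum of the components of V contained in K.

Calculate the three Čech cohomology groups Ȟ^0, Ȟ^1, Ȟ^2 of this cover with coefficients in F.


nonempty overlaps:
  W12={p6} W13={p6} W14={p6} W15={p6} W16={p6} W23={p2,p5,p6} W24={p2,p5,p6} W25={p2,p3,p5,p6} W26={p2,p5,p6} W34={p2,p4,p5,p6} W35={p2,p5,p6} W36={p2,p5,p6} W45={p1,p2,p5,p6} W46={p1,p2,p5,p6} W56={p1,p2,p5,p6}
  W123={p6} W124={p6} W125={p6} W126={p6} W134={p6} W135={p6} W136={p6} W145={p6} W146={p6} W156={p6} W234={p2,p5,p6} W235={p2,p5,p6} W236={p2,p5,p6} W245={p2,p5,p6} W246={p2,p5,p6} W256={p2,p5,p6} W345={p2,p5,p6} W346={p2,p5,p6} W356={p2,p5,p6} W456={p1,p2,p5,p6}
  W1234={p6} W1235={p6} W1236={p6} W1245={p6} W1246={p6} W1256={p6} W1345={p6} W1346={p6} W1356={p6} W1456={p6} W2345={p2,p5,p6} W2346={p2,p5,p6} W2356={p2,p5,p6} W2456={p2,p5,p6} W3456={p2,p5,p6}
  W12345={p6} W12346={p6} W12356={p6} W12456={p6} W13456={p6} W23456={p2,p5,p6}
  W123456={p6}
components per intersection:
  W1: {p6}
  W2: {p2} {p3} {p5} {p6}
  W3: {p2} {p4,p6} {p5}
  W4: {p1,p2,p4,p5,p6}
  W5: {p1,p2,p5,p6} {p3}
  W6: {p1,p2,p5,p6}
  W12: {p6}
  W13: {p6}
  W14: {p6}
  W15: {p6}
  W16: {p6}
  W23: {p2} {p5} {p6}
  W24: {p2} {p5} {p6}
  W25: {p2} {p3} {p5} {p6}
  W26: {p2} {p5} {p6}
  W34: {p2} {p4,p6} {p5}
  W35: {p2} {p5} {p6}
  W36: {p2} {p5} {p6}
  W45: {p1,p2,p5,p6}
  W46: {p1,p2,p5,p6}
  W56: {p1,p2,p5,p6}
  W123: {p6}
  W124: {p6}
  W125: {p6}
  W126: {p6}
  W134: {p6}
  W135: {p6}
  W136: {p6}
  W145: {p6}
  W146: {p6}
  W156: {p6}
  W234: {p2} {p5} {p6}
  W235: {p2} {p5} {p6}
  W236: {p2} {p5} {p6}
  W245: {p2} {p5} {p6}
  W246: {p2} {p5} {p6}
  W256: {p2} {p5} {p6}
  W345: {p2} {p5} {p6}
  W346: {p2} {p5} {p6}
  W356: {p2} {p5} {p6}
  W456: {p1,p2,p5,p6}
  W1234: {p6}
  W1235: {p6}
  W1236: {p6}
  W1245: {p6}
  W1246: {p6}
  W1256: {p6}
  W1345: {p6}
  W1346: {p6}
  W1356: {p6}
  W1456: {p6}
  W2345: {p2} {p5} {p6}
  W2346: {p2} {p5} {p6}
  W2356: {p2} {p5} {p6}
  W2456: {p2} {p5} {p6}
  W3456: {p2} {p5} {p6}
  W12345: {p6}
  W12346: {p6}
  W12356: {p6}
  W12456: {p6}
  W13456: {p6}
  W23456: {p2} {p5} {p6}
  W123456: {p6}
C dims 12,30,38,25; δ0: rk 10, SNF 1^10; δ1: rk 20, SNF 1^20; δ2: rk 18, SNF 1^18
degree 0: 12−10−0 = 2 → Ȟ^0 ≅ Z^2
degree 1: 30−20−10 = 0 → Ȟ^1 ≅ 0
degree 2: 38−18−20 = 0 → Ȟ^2 ≅ 0

Ȟ^0(U;F) ≅ Z^2, Ȟ^1(U;F) ≅ 0 and Ȟ^2(U;F) ≅ 0


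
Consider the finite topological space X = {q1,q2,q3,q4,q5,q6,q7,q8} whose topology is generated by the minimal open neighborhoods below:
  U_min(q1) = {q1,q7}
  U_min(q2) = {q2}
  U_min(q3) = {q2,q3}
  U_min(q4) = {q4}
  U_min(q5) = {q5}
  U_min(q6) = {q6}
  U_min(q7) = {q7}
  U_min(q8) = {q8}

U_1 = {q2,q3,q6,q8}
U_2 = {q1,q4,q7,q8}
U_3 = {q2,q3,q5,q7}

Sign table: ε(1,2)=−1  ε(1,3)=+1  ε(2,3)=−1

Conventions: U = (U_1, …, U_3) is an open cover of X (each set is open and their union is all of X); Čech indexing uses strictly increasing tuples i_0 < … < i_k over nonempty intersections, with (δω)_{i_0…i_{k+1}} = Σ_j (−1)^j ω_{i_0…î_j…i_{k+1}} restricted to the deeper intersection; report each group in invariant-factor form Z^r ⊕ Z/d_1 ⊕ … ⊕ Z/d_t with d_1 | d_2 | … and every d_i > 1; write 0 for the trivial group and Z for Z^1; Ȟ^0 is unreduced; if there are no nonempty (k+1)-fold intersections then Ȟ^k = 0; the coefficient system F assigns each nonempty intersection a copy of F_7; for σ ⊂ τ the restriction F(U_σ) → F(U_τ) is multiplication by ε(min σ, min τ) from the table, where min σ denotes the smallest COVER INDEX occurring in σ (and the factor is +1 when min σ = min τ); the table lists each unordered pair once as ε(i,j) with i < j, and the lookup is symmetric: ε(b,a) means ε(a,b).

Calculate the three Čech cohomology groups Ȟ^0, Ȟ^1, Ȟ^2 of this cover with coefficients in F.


Ȟ^0(U;F) ≅ Z/7, Ȟ^1(U;F) ≅ Z/7, Ȟ^2(U;F) ≅ 0

cover nerve:
  U12={q8} U13={q2,q3} U23={q7}
C dims 3,3; δ0: rk_F7 2
Ȟ^0: (3−2)−0=1 ⇒ Z/7
Ȟ^1: (3−0)−2=1 ⇒ Z/7
Ȟ^2: (0−0)−0=0 ⇒ 0


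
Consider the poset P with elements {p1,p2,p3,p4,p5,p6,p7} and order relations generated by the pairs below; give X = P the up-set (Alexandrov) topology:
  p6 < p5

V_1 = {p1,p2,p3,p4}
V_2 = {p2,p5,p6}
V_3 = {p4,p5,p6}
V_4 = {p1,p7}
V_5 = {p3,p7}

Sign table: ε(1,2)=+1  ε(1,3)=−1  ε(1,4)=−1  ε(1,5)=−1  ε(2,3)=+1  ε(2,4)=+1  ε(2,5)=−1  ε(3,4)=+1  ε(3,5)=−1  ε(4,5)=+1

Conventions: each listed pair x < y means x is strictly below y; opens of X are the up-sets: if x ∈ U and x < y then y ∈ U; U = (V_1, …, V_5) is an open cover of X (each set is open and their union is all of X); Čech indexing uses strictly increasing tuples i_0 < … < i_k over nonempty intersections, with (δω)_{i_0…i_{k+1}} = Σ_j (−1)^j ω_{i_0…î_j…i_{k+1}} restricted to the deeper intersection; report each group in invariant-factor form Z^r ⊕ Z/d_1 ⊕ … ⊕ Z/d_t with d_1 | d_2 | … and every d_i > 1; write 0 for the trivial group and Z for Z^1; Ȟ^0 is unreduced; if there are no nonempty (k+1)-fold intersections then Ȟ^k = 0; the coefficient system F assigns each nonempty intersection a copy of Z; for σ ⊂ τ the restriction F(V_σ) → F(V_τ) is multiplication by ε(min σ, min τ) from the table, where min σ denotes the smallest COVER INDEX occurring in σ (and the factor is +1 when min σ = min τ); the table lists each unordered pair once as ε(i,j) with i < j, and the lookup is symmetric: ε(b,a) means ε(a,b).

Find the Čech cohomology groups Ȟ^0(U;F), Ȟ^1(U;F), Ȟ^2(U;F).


Ȟ^0(U;F) ≅ 0, Ȟ^1(U;F) ≅ Z ⊕ Z/2, Ȟ^2(U;F) ≅ 0

nerve of the cover:
  V12={p2} V13={p4} V14={p1} V15={p3} V23={p5,p6} V45={p7}
C dims 5,6; δ0: rk 5, SNF 1^4·2
Ȟ^0 = (5 − 5) − 0 = 0, so Ȟ^0 ≅ 0
Ȟ^1 = (6 − 0) − 5 = 1 plus torsion [2], so Ȟ^1 ≅ Z ⊕ Z/2
Ȟ^2 = (0 − 0) − 0 = 0, so Ȟ^2 ≅ 0


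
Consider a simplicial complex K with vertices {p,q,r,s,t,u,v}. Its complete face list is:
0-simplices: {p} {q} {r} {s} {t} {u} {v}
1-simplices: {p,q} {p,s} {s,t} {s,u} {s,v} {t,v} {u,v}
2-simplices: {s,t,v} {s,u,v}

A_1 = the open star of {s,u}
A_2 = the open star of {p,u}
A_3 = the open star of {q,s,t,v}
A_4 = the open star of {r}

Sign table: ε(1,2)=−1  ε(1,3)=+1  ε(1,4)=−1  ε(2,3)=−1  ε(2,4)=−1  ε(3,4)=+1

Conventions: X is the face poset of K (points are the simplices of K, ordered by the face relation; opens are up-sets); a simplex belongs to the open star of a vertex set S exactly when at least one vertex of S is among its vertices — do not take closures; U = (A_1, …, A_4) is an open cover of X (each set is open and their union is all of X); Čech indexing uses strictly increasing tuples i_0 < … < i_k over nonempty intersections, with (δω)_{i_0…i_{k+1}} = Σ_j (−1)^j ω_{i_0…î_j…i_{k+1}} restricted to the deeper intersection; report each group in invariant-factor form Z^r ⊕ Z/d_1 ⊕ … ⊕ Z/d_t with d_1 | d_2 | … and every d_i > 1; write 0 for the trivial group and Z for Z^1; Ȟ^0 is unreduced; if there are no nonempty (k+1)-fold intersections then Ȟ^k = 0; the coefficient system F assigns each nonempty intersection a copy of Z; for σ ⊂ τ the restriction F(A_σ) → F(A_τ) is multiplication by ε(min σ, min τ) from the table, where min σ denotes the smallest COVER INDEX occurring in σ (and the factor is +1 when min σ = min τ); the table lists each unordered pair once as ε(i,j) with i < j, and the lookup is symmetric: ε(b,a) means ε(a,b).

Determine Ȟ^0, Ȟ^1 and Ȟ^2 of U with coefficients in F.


Ȟ^0 = Z^2, Ȟ^1 = 0 and Ȟ^2 = 0

cover nerve:
  A1={{s},{u},{p,s},{s,t},{s,u},{s,v},{u,v},{s,t,v},{s,u,v}} A2={{p},{u},{p,q},{p,s},{s,u},{u,v},{s,u,v}} A3={{q},{s},{t},{v},{p,q},{p,s},{s,t},{s,u},{s,v},{t,v},{u,v},{s,t,v},{s,u,v}} A4={{r}}
  A12={{u},{p,s},{s,u},{u,v},{s,u,v}} A13={{s},{p,s},{s,t},{s,u},{s,v},{u,v},{s,t,v},{s,u,v}} A23={{p,q},{p,s},{s,u},{u,v},{s,u,v}}
  A123={{p,s},{s,u},{u,v},{s,u,v}}
C dims 4,3,1; δ0: rk 2, SNF 1^2; δ1: rk 1, SNF 1^1
Ȟ^0: (4−2)−0=2 ⇒ Z^2
Ȟ^1: (3−1)−2=0 ⇒ 0
Ȟ^2: (1−0)−1=0 ⇒ 0
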